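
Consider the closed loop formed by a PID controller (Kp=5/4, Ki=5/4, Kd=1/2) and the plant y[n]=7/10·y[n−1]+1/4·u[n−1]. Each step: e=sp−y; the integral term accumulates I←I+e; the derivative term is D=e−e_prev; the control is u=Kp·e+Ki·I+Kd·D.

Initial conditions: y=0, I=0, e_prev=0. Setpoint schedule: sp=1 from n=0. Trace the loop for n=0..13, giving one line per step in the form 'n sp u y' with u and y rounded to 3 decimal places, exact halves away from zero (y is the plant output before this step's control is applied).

0 1 3.000 0.000
1 1 1.500 0.750
2 1 1.738 0.900
3 1 1.444 1.064
4 1 1.321 1.106
5 1 1.214 1.104
6 1 1.166 1.077
7 1 1.151 1.045
8 1 1.156 1.019
9 1 1.169 1.003
10 1 1.183 0.994
11 1 1.194 0.992
12 1 1.200 0.993
13 1 1.203 0.995

(exact arithmetic carried between steps; '≈' marks a value shown rounded to 6 d.p. or computed from one; I and e_prev carry over from the previous line; the table rounds u and y to 3 d.p., halves away from zero)
n=0: y=0, sp=1, e=sp−y=1; I=1, D=e−e_prev=1; u=5/4·1+5/4·1+1/2·1=3; next y=7/10·0+1/4·3=0.75
n=1: y=0.75, sp=1, e=sp−y=0.25; I=1.25, D=e−e_prev=-0.75; u=5/4·0.25+5/4·1.25+1/2·(-0.75)=1.5; next y=7/10·0.75+1/4·1.5=0.9
n=2: y=0.9, sp=1, e=sp−y=0.1; I=1.35, D=e−e_prev=-0.15; u=5/4·0.1+5/4·1.35+1/2·(-0.15)=1.7375; next y=7/10·0.9+1/4·1.7375=1.064375
n=3: y=1.064375, sp=1, e=sp−y=-0.064375; I=1.285625, D=e−e_prev=-0.164375; u=5/4·(-0.064375)+5/4·1.285625+1/2·(-0.164375)=1.444375; next y=7/10·1.064375+1/4·1.444375≈1.106156
n=4: y≈1.106156, sp=1, e=sp−y≈-0.106156; I≈1.179469, D=e−e_prev≈-0.041781; u=5/4·(-0.106156)+5/4·1.179469+1/2·(-0.041781)≈1.32075; next y=7/10·1.106156+1/4·1.32075≈1.104497
n=5: y≈1.104497, sp=1, e=sp−y≈-0.104497; I≈1.074972, D=e−e_prev≈0.001659; u=5/4·(-0.104497)+5/4·1.074972+1/2·0.001659≈1.213923; next y=7/10·1.104497+1/4·1.213923≈1.076629
n=6: y≈1.076629, sp=1, e=sp−y≈-0.076629; I≈0.998343, D=e−e_prev≈0.027868; u=5/4·(-0.076629)+5/4·0.998343+1/2·0.027868≈1.166077; next y=7/10·1.076629+1/4·1.166077≈1.045159
n=7: y≈1.045159, sp=1, e=sp−y≈-0.045159; I≈0.953184, D=e−e_prev≈0.031469; u=5/4·(-0.045159)+5/4·0.953184+1/2·0.031469≈1.150765; next y=7/10·1.045159+1/4·1.150765≈1.019303
n=8: y≈1.019303, sp=1, e=sp−y≈-0.019303; I≈0.933881, D=e−e_prev≈0.025857; u=5/4·(-0.019303)+5/4·0.933881+1/2·0.025857≈1.156151; next y=7/10·1.019303+1/4·1.156151≈1.002550
n=9: y≈1.002550, sp=1, e=sp−y≈-0.002550; I≈0.931331, D=e−e_prev≈0.016753; u=5/4·(-0.002550)+5/4·0.931331+1/2·0.016753≈1.169353; next y=7/10·1.002550+1/4·1.169353≈0.994123
n=10: y≈0.994123, sp=1, e=sp−y≈0.005877; I≈0.937208, D=e−e_prev≈0.008427; u=5/4·0.005877+5/4·0.937208+1/2·0.008427≈1.183069; next y=7/10·0.994123+1/4·1.183069≈0.991654
n=11: y≈0.991654, sp=1, e=sp−y≈0.008346; I≈0.945554, D=e−e_prev≈0.002470; u=5/4·0.008346+5/4·0.945554+1/2·0.002470≈1.193611; next y=7/10·0.991654+1/4·1.193611≈0.992560
n=12: y≈0.992560, sp=1, e=sp−y≈0.007440; I≈0.952994, D=e−e_prev≈-0.000907; u=5/4·0.007440+5/4·0.952994+1/2·(-0.000907)≈1.200089; next y=7/10·0.992560+1/4·1.200089≈0.994814
n=13: y≈0.994814, sp=1, e=sp−y≈0.005186; I≈0.958180, D=e−e_prev≈-0.002254; u=5/4·0.005186+5/4·0.958180+1/2·(-0.002254)≈1.203080; next y=7/10·0.994814+1/4·1.203080≈0.997140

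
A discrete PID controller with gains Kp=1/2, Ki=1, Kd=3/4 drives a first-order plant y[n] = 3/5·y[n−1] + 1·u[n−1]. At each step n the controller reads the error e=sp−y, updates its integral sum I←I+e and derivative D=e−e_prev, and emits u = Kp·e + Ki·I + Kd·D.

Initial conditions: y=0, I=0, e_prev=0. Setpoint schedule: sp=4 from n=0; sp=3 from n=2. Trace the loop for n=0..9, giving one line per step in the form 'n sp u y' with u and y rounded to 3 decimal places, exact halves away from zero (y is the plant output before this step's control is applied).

(exact arithmetic carried between steps; '≈' marks a value shown rounded to 6 d.p. or computed from one; I and e_prev carry over from the previous line; the table rounds u and y to 3 d.p., halves away from zero)
n=0: y=0, sp=4, e=sp−y=4; I=4, D=e−e_prev=4; u=1/2·4+1·4+3/4·4=9; next y=3/5·0+1·9=9
n=1: y=9, sp=4, e=sp−y=-5; I=-1, D=e−e_prev=-9; u=1/2·(-5)+1·(-1)+3/4·(-9)=-10.25; next y=3/5·9+1·(-10.25)=-4.85
n=2: y=-4.85, sp=3, e=sp−y=7.85; I=6.85, D=e−e_prev=12.85; u=1/2·7.85+1·6.85+3/4·12.85=20.4125; next y=3/5·(-4.85)+1·20.4125=17.5025
n=3: y=17.5025, sp=3, e=sp−y=-14.5025; I=-7.6525, D=e−e_prev=-22.3525; u=1/2·(-14.5025)+1·(-7.6525)+3/4·(-22.3525)=-31.668125; next y=3/5·17.5025+1·(-31.668125)=-21.166625
n=4: y=-21.166625, sp=3, e=sp−y=24.166625; I=16.514125, D=e−e_prev=38.669125; u=1/2·24.166625+1·16.514125+3/4·38.669125≈57.599281; next y=3/5·(-21.166625)+1·57.599281≈44.899306
n=5: y≈44.899306, sp=3, e=sp−y≈-41.899306; I≈-25.385181, D=e−e_prev≈-66.065931; u=1/2·(-41.899306)+1·(-25.385181)+3/4·(-66.065931)≈-95.884283; next y=3/5·44.899306+1·(-95.884283)≈-68.944699
n=6: y≈-68.944699, sp=3, e=sp−y≈71.944699; I≈46.559518, D=e−e_prev≈113.844005; u=1/2·71.944699+1·46.559518+3/4·113.844005≈167.914871; next y=3/5·(-68.944699)+1·167.914871≈126.548052
n=7: y≈126.548052, sp=3, e=sp−y≈-123.548052; I≈-76.988534, D=e−e_prev≈-195.492751; u=1/2·(-123.548052)+1·(-76.988534)+3/4·(-195.492751)≈-285.382123; next y=3/5·126.548052+1·(-285.382123)≈-209.453292
n=8: y≈-209.453292, sp=3, e=sp−y≈212.453292; I≈135.464758, D=e−e_prev≈336.001344; u=1/2·212.453292+1·135.464758+3/4·336.001344≈493.692412; next y=3/5·(-209.453292)+1·493.692412≈368.020437
n=9: y≈368.020437, sp=3, e=sp−y≈-365.020437; I≈-229.555679, D=e−e_prev≈-577.473729; u=1/2·(-365.020437)+1·(-229.555679)+3/4·(-577.473729)≈-845.171194; next y=3/5·368.020437+1·(-845.171194)≈-624.358932

0 4 9.000 0.000
1 4 -10.250 9.000
2 3 20.413 -4.850
3 3 -31.668 17.503
4 3 57.599 -21.167
5 3 -95.884 44.899
6 3 167.915 -68.945
7 3 -285.382 126.548
8 3 493.692 -209.453
9 3 -845.171 368.020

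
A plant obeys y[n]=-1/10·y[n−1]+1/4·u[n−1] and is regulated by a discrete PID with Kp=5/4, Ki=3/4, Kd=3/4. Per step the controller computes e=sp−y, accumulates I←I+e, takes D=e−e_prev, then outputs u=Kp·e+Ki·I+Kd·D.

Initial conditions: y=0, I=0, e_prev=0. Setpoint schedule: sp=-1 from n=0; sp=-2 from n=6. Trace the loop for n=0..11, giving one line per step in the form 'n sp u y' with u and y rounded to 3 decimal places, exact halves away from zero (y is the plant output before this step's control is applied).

0 -1 -2.750 0.000
1 -1 -0.859 -0.688
2 -1 -3.098 -0.146
3 -1 -1.645 -0.760
4 -1 -3.453 -0.335
5 -1 -2.273 -0.830
6 -2 -6.469 -0.485
7 -2 -3.617 -1.569
8 -2 -7.012 -0.747
9 -2 -4.776 -1.678
10 -2 -7.508 -1.026
11 -2 -5.692 -1.774

(exact arithmetic carried between steps; '≈' marks a value shown rounded to 6 d.p. or computed from one; I and e_prev carry over from the previous line; the table rounds u and y to 3 d.p., halves away from zero)
n=0: y=0, sp=-1, e=sp−y=-1; I=-1, D=e−e_prev=-1; u=5/4·(-1)+3/4·(-1)+3/4·(-1)=-2.75; next y=-1/10·0+1/4·(-2.75)=-0.6875
n=1: y=-0.6875, sp=-1, e=sp−y=-0.3125; I=-1.3125, D=e−e_prev=0.6875; u=5/4·(-0.3125)+3/4·(-1.3125)+3/4·0.6875=-0.859375; next y=-1/10·(-0.6875)+1/4·(-0.859375)≈-0.146094
n=2: y≈-0.146094, sp=-1, e=sp−y≈-0.853906; I≈-2.166406, D=e−e_prev≈-0.541406; u=5/4·(-0.853906)+3/4·(-2.166406)+3/4·(-0.541406)≈-3.098242; next y=-1/10·(-0.146094)+1/4·(-3.098242)≈-0.759951
n=3: y≈-0.759951, sp=-1, e=sp−y≈-0.240049; I≈-2.406455, D=e−e_prev≈0.613857; u=5/4·(-0.240049)+3/4·(-2.406455)+3/4·0.613857≈-1.644509; next y=-1/10·(-0.759951)+1/4·(-1.644509)≈-0.335132
n=4: y≈-0.335132, sp=-1, e=sp−y≈-0.664868; I≈-3.071323, D=e−e_prev≈-0.424819; u=5/4·(-0.664868)+3/4·(-3.071323)+3/4·(-0.424819)≈-3.453191; next y=-1/10·(-0.335132)+1/4·(-3.453191)≈-0.829785
n=5: y≈-0.829785, sp=-1, e=sp−y≈-0.170215; I≈-3.241538, D=e−e_prev≈0.494652; u=5/4·(-0.170215)+3/4·(-3.241538)+3/4·0.494652≈-2.272934; next y=-1/10·(-0.829785)+1/4·(-2.272934)≈-0.485255
n=6: y≈-0.485255, sp=-2, e=sp−y≈-1.514745; I≈-4.756283, D=e−e_prev≈-1.344530; u=5/4·(-1.514745)+3/4·(-4.756283)+3/4·(-1.344530)≈-6.469041; next y=-1/10·(-0.485255)+1/4·(-6.469041)≈-1.568735
n=7: y≈-1.568735, sp=-2, e=sp−y≈-0.431265; I≈-5.187549, D=e−e_prev≈1.083480; u=5/4·(-0.431265)+3/4·(-5.187549)+3/4·1.083480≈-3.617133; next y=-1/10·(-1.568735)+1/4·(-3.617133)≈-0.747410
n=8: y≈-0.747410, sp=-2, e=sp−y≈-1.252590; I≈-6.440139, D=e−e_prev≈-0.821325; u=5/4·(-1.252590)+3/4·(-6.440139)+3/4·(-0.821325)≈-7.011835; next y=-1/10·(-0.747410)+1/4·(-7.011835)≈-1.678218
n=9: y≈-1.678218, sp=-2, e=sp−y≈-0.321782; I≈-6.761921, D=e−e_prev≈0.930808; u=5/4·(-0.321782)+3/4·(-6.761921)+3/4·0.930808≈-4.775562; next y=-1/10·(-1.678218)+1/4·(-4.775562)≈-1.026069
n=10: y≈-1.026069, sp=-2, e=sp−y≈-0.973931; I≈-7.735852, D=e−e_prev≈-0.652149; u=5/4·(-0.973931)+3/4·(-7.735852)+3/4·(-0.652149)≈-7.508415; next y=-1/10·(-1.026069)+1/4·(-7.508415)≈-1.774497
n=11: y≈-1.774497, sp=-2, e=sp−y≈-0.225503; I≈-7.961355, D=e−e_prev≈0.748428; u=5/4·(-0.225503)+3/4·(-7.961355)+3/4·0.748428≈-5.691574; next y=-1/10·(-1.774497)+1/4·(-5.691574)≈-1.245444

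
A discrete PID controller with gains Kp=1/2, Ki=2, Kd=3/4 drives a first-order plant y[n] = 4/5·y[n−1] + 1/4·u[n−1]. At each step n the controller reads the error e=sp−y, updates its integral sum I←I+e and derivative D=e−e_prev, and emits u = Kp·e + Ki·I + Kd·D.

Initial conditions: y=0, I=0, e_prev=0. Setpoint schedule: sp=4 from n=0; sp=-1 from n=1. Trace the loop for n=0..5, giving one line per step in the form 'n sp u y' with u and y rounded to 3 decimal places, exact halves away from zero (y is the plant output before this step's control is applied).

(exact arithmetic carried between steps; '≈' marks a value shown rounded to 6 d.p. or computed from one; I and e_prev carry over from the previous line; the table rounds u and y to 3 d.p., halves away from zero)
n=0: y=0, sp=4, e=sp−y=4; I=4, D=e−e_prev=4; u=1/2·4+2·4+3/4·4=13; next y=4/5·0+1/4·13=3.25
n=1: y=3.25, sp=-1, e=sp−y=-4.25; I=-0.25, D=e−e_prev=-8.25; u=1/2·(-4.25)+2·(-0.25)+3/4·(-8.25)=-8.8125; next y=4/5·3.25+1/4·(-8.8125)=0.396875
n=2: y=0.396875, sp=-1, e=sp−y=-1.396875; I=-1.646875, D=e−e_prev=2.853125; u=1/2·(-1.396875)+2·(-1.646875)+3/4·2.853125≈-1.852344; next y=4/5·0.396875+1/4·(-1.852344)≈-0.145586
n=3: y≈-0.145586, sp=-1, e=sp−y≈-0.854414; I≈-2.501289, D=e−e_prev≈0.542461; u=1/2·(-0.854414)+2·(-2.501289)+3/4·0.542461≈-5.022939; next y=4/5·(-0.145586)+1/4·(-5.022939)≈-1.372204
n=4: y≈-1.372204, sp=-1, e=sp−y≈0.372204; I≈-2.129085, D=e−e_prev≈1.226618; u=1/2·0.372204+2·(-2.129085)+3/4·1.226618≈-3.152106; next y=4/5·(-1.372204)+1/4·(-3.152106)≈-1.885789
n=5: y≈-1.885789, sp=-1, e=sp−y≈0.885789; I≈-1.243296, D=e−e_prev≈0.513586; u=1/2·0.885789+2·(-1.243296)+3/4·0.513586≈-1.658508; next y=4/5·(-1.885789)+1/4·(-1.658508)≈-1.923259

0 4 13.000 0.000
1 -1 -8.813 3.250
2 -1 -1.852 0.397
3 -1 -5.023 -0.146
4 -1 -3.152 -1.372
5 -1 -1.659 -1.886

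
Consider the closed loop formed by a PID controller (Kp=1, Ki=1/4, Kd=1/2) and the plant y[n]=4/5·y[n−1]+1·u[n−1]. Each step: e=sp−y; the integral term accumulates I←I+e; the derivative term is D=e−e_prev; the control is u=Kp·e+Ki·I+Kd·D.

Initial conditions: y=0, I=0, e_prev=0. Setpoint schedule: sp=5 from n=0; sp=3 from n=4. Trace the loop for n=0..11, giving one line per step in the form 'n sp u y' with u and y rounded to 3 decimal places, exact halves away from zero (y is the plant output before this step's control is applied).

(exact arithmetic carried between steps; '≈' marks a value shown rounded to 6 d.p. or computed from one; I and e_prev carry over from the previous line; the table rounds u and y to 3 d.p., halves away from zero)
n=0: y=0, sp=5, e=sp−y=5; I=5, D=e−e_prev=5; u=1·5+1/4·5+1/2·5=8.75; next y=4/5·0+1·8.75=8.75
n=1: y=8.75, sp=5, e=sp−y=-3.75; I=1.25, D=e−e_prev=-8.75; u=1·(-3.75)+1/4·1.25+1/2·(-8.75)=-7.8125; next y=4/5·8.75+1·(-7.8125)=-0.8125
n=2: y=-0.8125, sp=5, e=sp−y=5.8125; I=7.0625, D=e−e_prev=9.5625; u=1·5.8125+1/4·7.0625+1/2·9.5625=12.359375; next y=4/5·(-0.8125)+1·12.359375=11.709375
n=3: y=11.709375, sp=5, e=sp−y=-6.709375; I=0.353125, D=e−e_prev=-12.521875; u=1·(-6.709375)+1/4·0.353125+1/2·(-12.521875)≈-12.882031; next y=4/5·11.709375+1·(-12.882031)≈-3.514531
n=4: y≈-3.514531, sp=3, e=sp−y≈6.514531; I≈6.867656, D=e−e_prev≈13.223906; u=1·6.514531+1/4·6.867656+1/2·13.223906≈14.843398; next y=4/5·(-3.514531)+1·14.843398≈12.031773
n=5: y≈12.031773, sp=3, e=sp−y≈-9.031773; I≈-2.164117, D=e−e_prev≈-15.546305; u=1·(-9.031773)+1/4·(-2.164117)+1/2·(-15.546305)≈-17.345955; next y=4/5·12.031773+1·(-17.345955)≈-7.720536
n=6: y≈-7.720536, sp=3, e=sp−y≈10.720536; I≈8.556419, D=e−e_prev≈19.752310; u=1·10.720536+1/4·8.556419+1/2·19.752310≈22.735796; next y=4/5·(-7.720536)+1·22.735796≈16.559367
n=7: y≈16.559367, sp=3, e=sp−y≈-13.559367; I≈-5.002948, D=e−e_prev≈-24.279903; u=1·(-13.559367)+1/4·(-5.002948)+1/2·(-24.279903)≈-26.950056; next y=4/5·16.559367+1·(-26.950056)≈-13.702562
n=8: y≈-13.702562, sp=3, e=sp−y≈16.702562; I≈11.699614, D=e−e_prev≈30.261929; u=1·16.702562+1/4·11.699614+1/2·30.261929≈34.758430; next y=4/5·(-13.702562)+1·34.758430≈23.796380
n=9: y≈23.796380, sp=3, e=sp−y≈-20.796380; I≈-9.096766, D=e−e_prev≈-37.498942; u=1·(-20.796380)+1/4·(-9.096766)+1/2·(-37.498942)≈-41.820043; next y=4/5·23.796380+1·(-41.820043)≈-22.782939
n=10: y≈-22.782939, sp=3, e=sp−y≈25.782939; I≈16.686173, D=e−e_prev≈46.579319; u=1·25.782939+1/4·16.686173+1/2·46.579319≈53.244142; next y=4/5·(-22.782939)+1·53.244142≈35.017791
n=11: y≈35.017791, sp=3, e=sp−y≈-32.017791; I≈-15.331618, D=e−e_prev≈-57.800729; u=1·(-32.017791)+1/4·(-15.331618)+1/2·(-57.800729)≈-64.751060; next y=4/5·35.017791+1·(-64.751060)≈-36.736827

0 5 8.750 0.000
1 5 -7.813 8.750
2 5 12.359 -0.813
3 5 -12.882 11.709
4 3 14.843 -3.515
5 3 -17.346 12.032
6 3 22.736 -7.721
7 3 -26.950 16.559
8 3 34.758 -13.703
9 3 -41.820 23.796
10 3 53.244 -22.783
11 3 -64.751 35.018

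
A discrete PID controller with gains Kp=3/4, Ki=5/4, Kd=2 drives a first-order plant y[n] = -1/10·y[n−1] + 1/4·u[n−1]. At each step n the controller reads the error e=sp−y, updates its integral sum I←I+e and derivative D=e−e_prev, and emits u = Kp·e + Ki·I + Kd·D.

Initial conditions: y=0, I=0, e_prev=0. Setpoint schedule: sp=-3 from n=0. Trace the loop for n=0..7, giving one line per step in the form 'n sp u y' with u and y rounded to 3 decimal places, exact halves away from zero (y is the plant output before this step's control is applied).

(exact arithmetic carried between steps; '≈' marks a value shown rounded to 6 d.p. or computed from one; I and e_prev carry over from the previous line; the table rounds u and y to 3 d.p., halves away from zero)
n=0: y=0, sp=-3, e=sp−y=-3; I=-3, D=e−e_prev=-3; u=3/4·(-3)+5/4·(-3)+2·(-3)=-12; next y=-1/10·0+1/4·(-12)=-3
n=1: y=-3, sp=-3, e=sp−y=0; I=-3, D=e−e_prev=3; u=3/4·0+5/4·(-3)+2·3=2.25; next y=-1/10·(-3)+1/4·2.25=0.8625
n=2: y=0.8625, sp=-3, e=sp−y=-3.8625; I=-6.8625, D=e−e_prev=-3.8625; u=3/4·(-3.8625)+5/4·(-6.8625)+2·(-3.8625)=-19.2; next y=-1/10·0.8625+1/4·(-19.2)=-4.88625
n=3: y=-4.88625, sp=-3, e=sp−y=1.88625; I=-4.97625, D=e−e_prev=5.74875; u=3/4·1.88625+5/4·(-4.97625)+2·5.74875=6.691875; next y=-1/10·(-4.88625)+1/4·6.691875≈2.161594
n=4: y≈2.161594, sp=-3, e=sp−y≈-5.161594; I≈-10.137844, D=e−e_prev≈-7.047844; u=3/4·(-5.161594)+5/4·(-10.137844)+2·(-7.047844)≈-30.639188; next y=-1/10·2.161594+1/4·(-30.639188)≈-7.875956
n=5: y≈-7.875956, sp=-3, e=sp−y≈4.875956; I≈-5.261888, D=e−e_prev≈10.03755; u=3/4·4.875956+5/4·(-5.261888)+2·10.03755≈17.154708; next y=-1/10·(-7.875956)+1/4·17.154708≈5.076273
n=6: y≈5.076273, sp=-3, e=sp−y≈-8.076273; I≈-13.338160, D=e−e_prev≈-12.952229; u=3/4·(-8.076273)+5/4·(-13.338160)+2·(-12.952229)≈-48.634362; next y=-1/10·5.076273+1/4·(-48.634362)≈-12.666218
n=7: y≈-12.666218, sp=-3, e=sp−y≈9.666218; I≈-3.671942, D=e−e_prev≈17.742490; u=3/4·9.666218+5/4·(-3.671942)+2·17.742490≈38.144716; next y=-1/10·(-12.666218)+1/4·38.144716≈10.802801

0 -3 -12.000 0.000
1 -3 2.250 -3.000
2 -3 -19.200 0.863
3 -3 6.692 -4.886
4 -3 -30.639 2.162
5 -3 17.155 -7.876
6 -3 -48.634 5.076
7 -3 38.145 -12.666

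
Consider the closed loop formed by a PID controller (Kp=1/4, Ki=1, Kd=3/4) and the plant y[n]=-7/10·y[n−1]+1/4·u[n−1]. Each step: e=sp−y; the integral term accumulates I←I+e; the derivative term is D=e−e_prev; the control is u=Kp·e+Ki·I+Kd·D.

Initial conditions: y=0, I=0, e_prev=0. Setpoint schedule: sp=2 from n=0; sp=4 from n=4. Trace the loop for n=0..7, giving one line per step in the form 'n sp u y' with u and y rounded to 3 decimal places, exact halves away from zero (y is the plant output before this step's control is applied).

(exact arithmetic carried between steps; '≈' marks a value shown rounded to 6 d.p. or computed from one; I and e_prev carry over from the previous line; the table rounds u and y to 3 d.p., halves away from zero)
n=0: y=0, sp=2, e=sp−y=2; I=2, D=e−e_prev=2; u=1/4·2+1·2+3/4·2=4; next y=-7/10·0+1/4·4=1
n=1: y=1, sp=2, e=sp−y=1; I=3, D=e−e_prev=-1; u=1/4·1+1·3+3/4·(-1)=2.5; next y=-7/10·1+1/4·2.5=-0.075
n=2: y=-0.075, sp=2, e=sp−y=2.075; I=5.075, D=e−e_prev=1.075; u=1/4·2.075+1·5.075+3/4·1.075=6.4; next y=-7/10·(-0.075)+1/4·6.4=1.6525
n=3: y=1.6525, sp=2, e=sp−y=0.3475; I=5.4225, D=e−e_prev=-1.7275; u=1/4·0.3475+1·5.4225+3/4·(-1.7275)=4.21375; next y=-7/10·1.6525+1/4·4.21375≈-0.103313
n=4: y≈-0.103313, sp=4, e=sp−y≈4.103313; I≈9.525813, D=e−e_prev≈3.755813; u=1/4·4.103313+1·9.525813+3/4·3.755813≈13.3685; next y=-7/10·(-0.103313)+1/4·13.3685≈3.414444
n=5: y≈3.414444, sp=4, e=sp−y≈0.585556; I≈10.111369, D=e−e_prev≈-3.517756; u=1/4·0.585556+1·10.111369+3/4·(-3.517756)≈7.619441; next y=-7/10·3.414444+1/4·7.619441≈-0.485250
n=6: y≈-0.485250, sp=4, e=sp−y≈4.485250; I≈14.596619, D=e−e_prev≈3.899694; u=1/4·4.485250+1·14.596619+3/4·3.899694≈18.642703; next y=-7/10·(-0.485250)+1/4·18.642703≈5.000351
n=7: y≈5.000351, sp=4, e=sp−y≈-1.000351; I≈13.596268, D=e−e_prev≈-5.485601; u=1/4·(-1.000351)+1·13.596268+3/4·(-5.485601)≈9.231979; next y=-7/10·5.000351+1/4·9.231979≈-1.192251

0 2 4.000 0.000
1 2 2.500 1.000
2 2 6.400 -0.075
3 2 4.214 1.653
4 4 13.369 -0.103
5 4 7.619 3.414
6 4 18.643 -0.485
7 4 9.232 5.000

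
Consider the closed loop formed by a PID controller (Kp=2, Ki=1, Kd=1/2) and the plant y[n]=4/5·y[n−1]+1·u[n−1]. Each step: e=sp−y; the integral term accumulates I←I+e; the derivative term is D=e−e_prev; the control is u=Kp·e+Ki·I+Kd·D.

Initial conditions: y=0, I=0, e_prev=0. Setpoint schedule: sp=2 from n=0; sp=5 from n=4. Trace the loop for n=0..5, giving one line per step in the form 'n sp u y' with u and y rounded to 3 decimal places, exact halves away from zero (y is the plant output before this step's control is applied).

(exact arithmetic carried between steps; '≈' marks a value shown rounded to 6 d.p. or computed from one; I and e_prev carry over from the previous line; the table rounds u and y to 3 d.p., halves away from zero)
n=0: y=0, sp=2, e=sp−y=2; I=2, D=e−e_prev=2; u=2·2+1·2+1/2·2=7; next y=4/5·0+1·7=7
n=1: y=7, sp=2, e=sp−y=-5; I=-3, D=e−e_prev=-7; u=2·(-5)+1·(-3)+1/2·(-7)=-16.5; next y=4/5·7+1·(-16.5)=-10.9
n=2: y=-10.9, sp=2, e=sp−y=12.9; I=9.9, D=e−e_prev=17.9; u=2·12.9+1·9.9+1/2·17.9=44.65; next y=4/5·(-10.9)+1·44.65=35.93
n=3: y=35.93, sp=2, e=sp−y=-33.93; I=-24.03, D=e−e_prev=-46.83; u=2·(-33.93)+1·(-24.03)+1/2·(-46.83)=-115.305; next y=4/5·35.93+1·(-115.305)=-86.561
n=4: y=-86.561, sp=5, e=sp−y=91.561; I=67.531, D=e−e_prev=125.491; u=2·91.561+1·67.531+1/2·125.491=313.3985; next y=4/5·(-86.561)+1·313.3985=244.1497
n=5: y=244.1497, sp=5, e=sp−y=-239.1497; I=-171.6187, D=e−e_prev=-330.7107; u=2·(-239.1497)+1·(-171.6187)+1/2·(-330.7107)=-815.27345; next y=4/5·244.1497+1·(-815.27345)=-619.95369

0 2 7.000 0.000
1 2 -16.500 7.000
2 2 44.650 -10.900
3 2 -115.305 35.930
4 5 313.399 -86.561
5 5 -815.273 244.150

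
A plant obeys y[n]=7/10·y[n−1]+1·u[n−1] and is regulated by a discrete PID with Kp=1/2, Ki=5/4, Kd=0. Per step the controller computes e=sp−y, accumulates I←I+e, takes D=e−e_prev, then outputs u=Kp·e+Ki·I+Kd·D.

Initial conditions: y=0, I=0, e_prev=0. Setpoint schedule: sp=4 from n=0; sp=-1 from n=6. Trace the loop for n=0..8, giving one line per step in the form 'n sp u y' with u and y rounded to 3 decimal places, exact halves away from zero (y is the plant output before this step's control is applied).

(exact arithmetic carried between steps; '≈' marks a value shown rounded to 6 d.p. or computed from one; I and e_prev carry over from the previous line; the table rounds u and y to 3 d.p., halves away from zero)
n=0: y=0, sp=4, e=sp−y=4; I=4, D=e−e_prev=4; u=1/2·4+5/4·4+0·4=7; next y=7/10·0+1·7=7
n=1: y=7, sp=4, e=sp−y=-3; I=1, D=e−e_prev=-7; u=1/2·(-3)+5/4·1+0·(-7)=-0.25; next y=7/10·7+1·(-0.25)=4.65
n=2: y=4.65, sp=4, e=sp−y=-0.65; I=0.35, D=e−e_prev=2.35; u=1/2·(-0.65)+5/4·0.35+0·2.35=0.1125; next y=7/10·4.65+1·0.1125=3.3675
n=3: y=3.3675, sp=4, e=sp−y=0.6325; I=0.9825, D=e−e_prev=1.2825; u=1/2·0.6325+5/4·0.9825+0·1.2825=1.544375; next y=7/10·3.3675+1·1.544375=3.901625
n=4: y=3.901625, sp=4, e=sp−y=0.098375; I=1.080875, D=e−e_prev=-0.534125; u=1/2·0.098375+5/4·1.080875+0·(-0.534125)≈1.400281; next y=7/10·3.901625+1·1.400281≈4.131419
n=5: y≈4.131419, sp=4, e=sp−y≈-0.131419; I≈0.949456, D=e−e_prev≈-0.229794; u=1/2·(-0.131419)+5/4·0.949456+0·(-0.229794)≈1.121111; next y=7/10·4.131419+1·1.121111≈4.013104
n=6: y≈4.013104, sp=-1, e=sp−y≈-5.013104; I≈-4.063648, D=e−e_prev≈-4.881685; u=1/2·(-5.013104)+5/4·(-4.063648)+0·(-4.881685)≈-7.586112; next y=7/10·4.013104+1·(-7.586112)≈-4.776939
n=7: y≈-4.776939, sp=-1, e=sp−y≈3.776939; I≈-0.286709, D=e−e_prev≈8.790043; u=1/2·3.776939+5/4·(-0.286709)+0·8.790043≈1.530083; next y=7/10·(-4.776939)+1·1.530083≈-1.813774
n=8: y≈-1.813774, sp=-1, e=sp−y≈0.813774; I≈0.527065, D=e−e_prev≈-2.963165; u=1/2·0.813774+5/4·0.527065+0·(-2.963165)≈1.065718; next y=7/10·(-1.813774)+1·1.065718≈-0.203924

0 4 7.000 0.000
1 4 -0.250 7.000
2 4 0.113 4.650
3 4 1.544 3.368
4 4 1.400 3.902
5 4 1.121 4.131
6 -1 -7.586 4.013
7 -1 1.530 -4.777
8 -1 1.066 -1.814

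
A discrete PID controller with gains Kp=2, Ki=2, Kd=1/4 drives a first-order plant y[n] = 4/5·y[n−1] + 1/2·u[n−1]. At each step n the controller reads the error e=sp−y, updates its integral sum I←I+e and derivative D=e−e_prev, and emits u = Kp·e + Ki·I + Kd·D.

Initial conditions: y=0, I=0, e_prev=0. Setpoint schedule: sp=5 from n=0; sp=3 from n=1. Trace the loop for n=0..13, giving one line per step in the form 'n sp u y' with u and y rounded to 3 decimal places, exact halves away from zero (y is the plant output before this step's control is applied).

(exact arithmetic carried between steps; '≈' marks a value shown rounded to 6 d.p. or computed from one; I and e_prev carry over from the previous line; the table rounds u and y to 3 d.p., halves away from zero)
n=0: y=0, sp=5, e=sp−y=5; I=5, D=e−e_prev=5; u=2·5+2·5+1/4·5=21.25; next y=4/5·0+1/2·21.25=10.625
n=1: y=10.625, sp=3, e=sp−y=-7.625; I=-2.625, D=e−e_prev=-12.625; u=2·(-7.625)+2·(-2.625)+1/4·(-12.625)=-23.65625; next y=4/5·10.625+1/2·(-23.65625)=-3.328125
n=2: y=-3.328125, sp=3, e=sp−y=6.328125; I=3.703125, D=e−e_prev=13.953125; u=2·6.328125+2·3.703125+1/4·13.953125≈23.550781; next y=4/5·(-3.328125)+1/2·23.550781≈9.112891
n=3: y≈9.112891, sp=3, e=sp−y≈-6.112891; I≈-2.409766, D=e−e_prev≈-12.441016; u=2·(-6.112891)+2·(-2.409766)+1/4·(-12.441016)≈-20.155566; next y=4/5·9.112891+1/2·(-20.155566)≈-2.787471
n=4: y≈-2.787471, sp=3, e=sp−y≈5.787471; I≈3.377705, D=e−e_prev≈11.900361; u=2·5.787471+2·3.377705+1/4·11.900361≈21.305442; next y=4/5·(-2.787471)+1/2·21.305442≈8.422744
n=5: y≈8.422744, sp=3, e=sp−y≈-5.422744; I≈-2.045039, D=e−e_prev≈-11.210215; u=2·(-5.422744)+2·(-2.045039)+1/4·(-11.210215)≈-17.738121; next y=4/5·8.422744+1/2·(-17.738121)≈-2.130865
n=6: y≈-2.130865, sp=3, e=sp−y≈5.130865; I≈3.085826, D=e−e_prev≈10.553609; u=2·5.130865+2·3.085826+1/4·10.553609≈19.071784; next y=4/5·(-2.130865)+1/2·19.071784≈7.831200
n=7: y≈7.831200, sp=3, e=sp−y≈-4.831200; I≈-1.745374, D=e−e_prev≈-9.962065; u=2·(-4.831200)+2·(-1.745374)+1/4·(-9.962065)≈-15.643665; next y=4/5·7.831200+1/2·(-15.643665)≈-1.556872
n=8: y≈-1.556872, sp=3, e=sp−y≈4.556872; I≈2.811498, D=e−e_prev≈9.388072; u=2·4.556872+2·2.811498+1/4·9.388072≈17.083759; next y=4/5·(-1.556872)+1/2·17.083759≈7.296382
n=9: y≈7.296382, sp=3, e=sp−y≈-4.296382; I≈-1.484883, D=e−e_prev≈-8.853254; u=2·(-4.296382)+2·(-1.484883)+1/4·(-8.853254)≈-13.775844; next y=4/5·7.296382+1/2·(-13.775844)≈-1.050817
n=10: y≈-1.050817, sp=3, e=sp−y≈4.050817; I≈2.565933, D=e−e_prev≈8.347198; u=2·4.050817+2·2.565933+1/4·8.347198≈15.320299; next y=4/5·(-1.050817)+1/2·15.320299≈6.819496
n=11: y≈6.819496, sp=3, e=sp−y≈-3.819496; I≈-1.253563, D=e−e_prev≈-7.870313; u=2·(-3.819496)+2·(-1.253563)+1/4·(-7.870313)≈-12.113697; next y=4/5·6.819496+1/2·(-12.113697)≈-0.601251
n=12: y≈-0.601251, sp=3, e=sp−y≈3.601251; I≈2.347688, D=e−e_prev≈7.420748; u=2·3.601251+2·2.347688+1/4·7.420748≈13.753066; next y=4/5·(-0.601251)+1/2·13.753066≈6.395532
n=13: y≈6.395532, sp=3, e=sp−y≈-3.395532; I≈-1.047844, D=e−e_prev≈-6.996783; u=2·(-3.395532)+2·(-1.047844)+1/4·(-6.996783)≈-10.635947; next y=4/5·6.395532+1/2·(-10.635947)≈-0.201548

0 5 21.250 0.000
1 3 -23.656 10.625
2 3 23.551 -3.328
3 3 -20.156 9.113
4 3 21.305 -2.787
5 3 -17.738 8.423
6 3 19.072 -2.131
7 3 -15.644 7.831
8 3 17.084 -1.557
9 3 -13.776 7.296
10 3 15.320 -1.051
11 3 -12.114 6.819
12 3 13.753 -0.601
13 3 -10.636 6.396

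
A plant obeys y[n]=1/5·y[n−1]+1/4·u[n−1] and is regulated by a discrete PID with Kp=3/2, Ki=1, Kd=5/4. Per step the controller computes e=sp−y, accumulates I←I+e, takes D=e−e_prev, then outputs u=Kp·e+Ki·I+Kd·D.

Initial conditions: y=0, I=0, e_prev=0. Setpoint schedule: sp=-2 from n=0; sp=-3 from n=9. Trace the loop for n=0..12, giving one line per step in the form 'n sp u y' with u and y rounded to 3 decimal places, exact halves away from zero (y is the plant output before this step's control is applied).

(exact arithmetic carried between steps; '≈' marks a value shown rounded to 6 d.p. or computed from one; I and e_prev carry over from the previous line; the table rounds u and y to 3 d.p., halves away from zero)
n=0: y=0, sp=-2, e=sp−y=-2; I=-2, D=e−e_prev=-2; u=3/2·(-2)+1·(-2)+5/4·(-2)=-7.5; next y=1/5·0+1/4·(-7.5)=-1.875
n=1: y=-1.875, sp=-2, e=sp−y=-0.125; I=-2.125, D=e−e_prev=1.875; u=3/2·(-0.125)+1·(-2.125)+5/4·1.875=0.03125; next y=1/5·(-1.875)+1/4·0.03125≈-0.367188
n=2: y≈-0.367188, sp=-2, e=sp−y≈-1.632813; I≈-3.757813, D=e−e_prev≈-1.507813; u=3/2·(-1.632813)+1·(-3.757813)+5/4·(-1.507813)≈-8.091797; next y=1/5·(-0.367188)+1/4·(-8.091797)≈-2.096387
n=3: y≈-2.096387, sp=-2, e=sp−y≈0.096387; I≈-3.661426, D=e−e_prev≈1.729199; u=3/2·0.096387+1·(-3.661426)+5/4·1.729199≈-1.355347; next y=1/5·(-2.096387)+1/4·(-1.355347)≈-0.758114
n=4: y≈-0.758114, sp=-2, e=sp−y≈-1.241886; I≈-4.903312, D=e−e_prev≈-1.338273; u=3/2·(-1.241886)+1·(-4.903312)+5/4·(-1.338273)≈-8.438982; next y=1/5·(-0.758114)+1/4·(-8.438982)≈-2.261368
n=5: y≈-2.261368, sp=-2, e=sp−y≈0.261368; I≈-4.641944, D=e−e_prev≈1.503254; u=3/2·0.261368+1·(-4.641944)+5/4·1.503254≈-2.370823; next y=1/5·(-2.261368)+1/4·(-2.370823)≈-1.044980
n=6: y≈-1.044980, sp=-2, e=sp−y≈-0.955020; I≈-5.596964, D=e−e_prev≈-1.216389; u=3/2·(-0.955020)+1·(-5.596964)+5/4·(-1.216389)≈-8.549981; next y=1/5·(-1.044980)+1/4·(-8.549981)≈-2.346491
n=7: y≈-2.346491, sp=-2, e=sp−y≈0.346491; I≈-5.250473, D=e−e_prev≈1.301512; u=3/2·0.346491+1·(-5.250473)+5/4·1.301512≈-3.103847; next y=1/5·(-2.346491)+1/4·(-3.103847)≈-1.245260
n=8: y≈-1.245260, sp=-2, e=sp−y≈-0.754740; I≈-6.005213, D=e−e_prev≈-1.101231; u=3/2·(-0.754740)+1·(-6.005213)+5/4·(-1.101231)≈-8.513862; next y=1/5·(-1.245260)+1/4·(-8.513862)≈-2.377517
n=9: y≈-2.377517, sp=-3, e=sp−y≈-0.622483; I≈-6.627696, D=e−e_prev≈0.132258; u=3/2·(-0.622483)+1·(-6.627696)+5/4·0.132258≈-7.396097; next y=1/5·(-2.377517)+1/4·(-7.396097)≈-2.324528
n=10: y≈-2.324528, sp=-3, e=sp−y≈-0.675472; I≈-7.303168, D=e−e_prev≈-0.052990; u=3/2·(-0.675472)+1·(-7.303168)+5/4·(-0.052990)≈-8.382613; next y=1/5·(-2.324528)+1/4·(-8.382613)≈-2.560559
n=11: y≈-2.560559, sp=-3, e=sp−y≈-0.439441; I≈-7.742609, D=e−e_prev≈0.236031; u=3/2·(-0.439441)+1·(-7.742609)+5/4·0.236031≈-8.106732; next y=1/5·(-2.560559)+1/4·(-8.106732)≈-2.538795
n=12: y≈-2.538795, sp=-3, e=sp−y≈-0.461205; I≈-8.203814, D=e−e_prev≈-0.021764; u=3/2·(-0.461205)+1·(-8.203814)+5/4·(-0.021764)≈-8.922827; next y=1/5·(-2.538795)+1/4·(-8.922827)≈-2.738466

0 -2 -7.500 0.000
1 -2 0.031 -1.875
2 -2 -8.092 -0.367
3 -2 -1.355 -2.096
4 -2 -8.439 -0.758
5 -2 -2.371 -2.261
6 -2 -8.550 -1.045
7 -2 -3.104 -2.346
8 -2 -8.514 -1.245
9 -3 -7.396 -2.378
10 -3 -8.383 -2.325
11 -3 -8.107 -2.561
12 -3 -8.923 -2.539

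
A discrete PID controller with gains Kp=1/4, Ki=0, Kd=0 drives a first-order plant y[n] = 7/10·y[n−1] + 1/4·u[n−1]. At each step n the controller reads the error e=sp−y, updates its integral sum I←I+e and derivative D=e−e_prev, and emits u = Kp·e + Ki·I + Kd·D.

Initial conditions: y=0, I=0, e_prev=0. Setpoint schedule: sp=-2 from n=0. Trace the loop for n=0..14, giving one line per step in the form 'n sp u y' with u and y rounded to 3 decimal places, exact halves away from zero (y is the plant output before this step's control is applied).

(exact arithmetic carried between steps; '≈' marks a value shown rounded to 6 d.p. or computed from one; I and e_prev carry over from the previous line; the table rounds u and y to 3 d.p., halves away from zero)
n=0: y=0, sp=-2, e=sp−y=-2; I=-2, D=e−e_prev=-2; u=1/4·(-2)+0·(-2)+0·(-2)=-0.5; next y=7/10·0+1/4·(-0.5)=-0.125
n=1: y=-0.125, sp=-2, e=sp−y=-1.875; I=-3.875, D=e−e_prev=0.125; u=1/4·(-1.875)+0·(-3.875)+0·0.125=-0.46875; next y=7/10·(-0.125)+1/4·(-0.46875)≈-0.204688
n=2: y≈-0.204688, sp=-2, e=sp−y≈-1.795313; I≈-5.670313, D=e−e_prev≈0.079688; u=1/4·(-1.795313)+0·(-5.670313)+0·0.079688≈-0.448828; next y=7/10·(-0.204688)+1/4·(-0.448828)≈-0.255488
n=3: y≈-0.255488, sp=-2, e=sp−y≈-1.744512; I≈-7.414824, D=e−e_prev≈0.050801; u=1/4·(-1.744512)+0·(-7.414824)+0·0.050801≈-0.436128; next y=7/10·(-0.255488)+1/4·(-0.436128)≈-0.287874
n=4: y≈-0.287874, sp=-2, e=sp−y≈-1.712126; I≈-9.126950, D=e−e_prev≈0.032385; u=1/4·(-1.712126)+0·(-9.126950)+0·0.032385≈-0.428032; next y=7/10·(-0.287874)+1/4·(-0.428032)≈-0.308520
n=5: y≈-0.308520, sp=-2, e=sp−y≈-1.691480; I≈-10.818431, D=e−e_prev≈0.020646; u=1/4·(-1.691480)+0·(-10.818431)+0·0.020646≈-0.422870; next y=7/10·(-0.308520)+1/4·(-0.422870)≈-0.321681
n=6: y≈-0.321681, sp=-2, e=sp−y≈-1.678319; I≈-12.496750, D=e−e_prev≈0.013162; u=1/4·(-1.678319)+0·(-12.496750)+0·0.013162≈-0.419580; next y=7/10·(-0.321681)+1/4·(-0.419580)≈-0.330072
n=7: y≈-0.330072, sp=-2, e=sp−y≈-1.669928; I≈-14.166678, D=e−e_prev≈0.008391; u=1/4·(-1.669928)+0·(-14.166678)+0·0.008391≈-0.417482; next y=7/10·(-0.330072)+1/4·(-0.417482)≈-0.335421
n=8: y≈-0.335421, sp=-2, e=sp−y≈-1.664579; I≈-15.831257, D=e−e_prev≈0.005349; u=1/4·(-1.664579)+0·(-15.831257)+0·0.005349≈-0.416145; next y=7/10·(-0.335421)+1/4·(-0.416145)≈-0.338831
n=9: y≈-0.338831, sp=-2, e=sp−y≈-1.661169; I≈-17.492426, D=e−e_prev≈0.003410; u=1/4·(-1.661169)+0·(-17.492426)+0·0.003410≈-0.415292; next y=7/10·(-0.338831)+1/4·(-0.415292)≈-0.341005
n=10: y≈-0.341005, sp=-2, e=sp−y≈-1.658995; I≈-19.151422, D=e−e_prev≈0.002174; u=1/4·(-1.658995)+0·(-19.151422)+0·0.002174≈-0.414749; next y=7/10·(-0.341005)+1/4·(-0.414749)≈-0.342390
n=11: y≈-0.342390, sp=-2, e=sp−y≈-1.657610; I≈-20.809031, D=e−e_prev≈0.001386; u=1/4·(-1.657610)+0·(-20.809031)+0·0.001386≈-0.414402; next y=7/10·(-0.342390)+1/4·(-0.414402)≈-0.343274
n=12: y≈-0.343274, sp=-2, e=sp−y≈-1.656726; I≈-22.465758, D=e−e_prev≈0.000883; u=1/4·(-1.656726)+0·(-22.465758)+0·0.000883≈-0.414182; next y=7/10·(-0.343274)+1/4·(-0.414182)≈-0.343837
n=13: y≈-0.343837, sp=-2, e=sp−y≈-1.656163; I≈-24.121920, D=e−e_prev≈0.000563; u=1/4·(-1.656163)+0·(-24.121920)+0·0.000563≈-0.414041; next y=7/10·(-0.343837)+1/4·(-0.414041)≈-0.344196
n=14: y≈-0.344196, sp=-2, e=sp−y≈-1.655804; I≈-25.777724, D=e−e_prev≈0.000359; u=1/4·(-1.655804)+0·(-25.777724)+0·0.000359≈-0.413951; next y=7/10·(-0.344196)+1/4·(-0.413951)≈-0.344425

0 -2 -0.500 0.000
1 -2 -0.469 -0.125
2 -2 -0.449 -0.205
3 -2 -0.436 -0.255
4 -2 -0.428 -0.288
5 -2 -0.423 -0.309
6 -2 -0.420 -0.322
7 -2 -0.417 -0.330
8 -2 -0.416 -0.335
9 -2 -0.415 -0.339
10 -2 -0.415 -0.341
11 -2 -0.414 -0.342
12 -2 -0.414 -0.343
13 -2 -0.414 -0.344
14 -2 -0.414 -0.344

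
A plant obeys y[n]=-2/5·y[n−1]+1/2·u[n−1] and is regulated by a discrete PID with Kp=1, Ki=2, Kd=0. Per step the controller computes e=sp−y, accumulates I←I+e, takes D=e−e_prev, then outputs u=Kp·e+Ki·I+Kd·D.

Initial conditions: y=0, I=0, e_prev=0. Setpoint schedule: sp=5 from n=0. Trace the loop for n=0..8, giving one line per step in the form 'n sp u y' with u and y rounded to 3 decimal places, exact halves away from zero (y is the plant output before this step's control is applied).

(exact arithmetic carried between steps; '≈' marks a value shown rounded to 6 d.p. or computed from one; I and e_prev carry over from the previous line; the table rounds u and y to 3 d.p., halves away from zero)
n=0: y=0, sp=5, e=sp−y=5; I=5, D=e−e_prev=5; u=1·5+2·5+0·5=15; next y=-2/5·0+1/2·15=7.5
n=1: y=7.5, sp=5, e=sp−y=-2.5; I=2.5, D=e−e_prev=-7.5; u=1·(-2.5)+2·2.5+0·(-7.5)=2.5; next y=-2/5·7.5+1/2·2.5=-1.75
n=2: y=-1.75, sp=5, e=sp−y=6.75; I=9.25, D=e−e_prev=9.25; u=1·6.75+2·9.25+0·9.25=25.25; next y=-2/5·(-1.75)+1/2·25.25=13.325
n=3: y=13.325, sp=5, e=sp−y=-8.325; I=0.925, D=e−e_prev=-15.075; u=1·(-8.325)+2·0.925+0·(-15.075)=-6.475; next y=-2/5·13.325+1/2·(-6.475)=-8.5675
n=4: y=-8.5675, sp=5, e=sp−y=13.5675; I=14.4925, D=e−e_prev=21.8925; u=1·13.5675+2·14.4925+0·21.8925=42.5525; next y=-2/5·(-8.5675)+1/2·42.5525=24.70325
n=5: y=24.70325, sp=5, e=sp−y=-19.70325; I=-5.21075, D=e−e_prev=-33.27075; u=1·(-19.70325)+2·(-5.21075)+0·(-33.27075)=-30.12475; next y=-2/5·24.70325+1/2·(-30.12475)=-24.943675
n=6: y=-24.943675, sp=5, e=sp−y=29.943675; I=24.732925, D=e−e_prev=49.646925; u=1·29.943675+2·24.732925+0·49.646925=79.409525; next y=-2/5·(-24.943675)+1/2·79.409525≈49.682233
n=7: y≈49.682233, sp=5, e=sp−y≈-44.682233; I≈-19.949308, D=e−e_prev≈-74.625908; u=1·(-44.682233)+2·(-19.949308)+0·(-74.625908)≈-84.580848; next y=-2/5·49.682233+1/2·(-84.580848)≈-62.163317
n=8: y≈-62.163317, sp=5, e=sp−y≈67.163317; I≈47.214009, D=e−e_prev≈111.845549; u=1·67.163317+2·47.214009+0·111.845549≈161.591335; next y=-2/5·(-62.163317)+1/2·161.591335≈105.660994

0 5 15.000 0.000
1 5 2.500 7.500
2 5 25.250 -1.750
3 5 -6.475 13.325
4 5 42.553 -8.568
5 5 -30.125 24.703
6 5 79.410 -24.944
7 5 -84.581 49.682
8 5 161.591 -62.163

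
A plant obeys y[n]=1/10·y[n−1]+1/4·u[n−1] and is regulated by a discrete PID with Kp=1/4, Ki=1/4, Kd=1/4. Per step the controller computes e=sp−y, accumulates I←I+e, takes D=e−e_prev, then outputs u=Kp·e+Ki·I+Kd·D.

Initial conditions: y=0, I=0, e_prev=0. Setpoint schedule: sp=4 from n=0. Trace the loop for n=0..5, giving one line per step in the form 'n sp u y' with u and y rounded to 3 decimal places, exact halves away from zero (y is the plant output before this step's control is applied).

(exact arithmetic carried between steps; '≈' marks a value shown rounded to 6 d.p. or computed from one; I and e_prev carry over from the previous line; the table rounds u and y to 3 d.p., halves away from zero)
n=0: y=0, sp=4, e=sp−y=4; I=4, D=e−e_prev=4; u=1/4·4+1/4·4+1/4·4=3; next y=1/10·0+1/4·3=0.75
n=1: y=0.75, sp=4, e=sp−y=3.25; I=7.25, D=e−e_prev=-0.75; u=1/4·3.25+1/4·7.25+1/4·(-0.75)=2.4375; next y=1/10·0.75+1/4·2.4375=0.684375
n=2: y=0.684375, sp=4, e=sp−y=3.315625; I=10.565625, D=e−e_prev=0.065625; u=1/4·3.315625+1/4·10.565625+1/4·0.065625≈3.486719; next y=1/10·0.684375+1/4·3.486719≈0.940117
n=3: y≈0.940117, sp=4, e=sp−y≈3.059883; I≈13.625508, D=e−e_prev≈-0.255742; u=1/4·3.059883+1/4·13.625508+1/4·(-0.255742)≈4.107412; next y=1/10·0.940117+1/4·4.107412≈1.120865
n=4: y≈1.120865, sp=4, e=sp−y≈2.879135; I≈16.504643, D=e−e_prev≈-0.180748; u=1/4·2.879135+1/4·16.504643+1/4·(-0.180748)≈4.800758; next y=1/10·1.120865+1/4·4.800758≈1.312276
n=5: y≈1.312276, sp=4, e=sp−y≈2.687724; I≈19.192367, D=e−e_prev≈-0.191411; u=1/4·2.687724+1/4·19.192367+1/4·(-0.191411)≈5.422170; next y=1/10·1.312276+1/4·5.422170≈1.486770

0 4 3.000 0.000
1 4 2.438 0.750
2 4 3.487 0.684
3 4 4.107 0.940
4 4 4.801 1.121
5 4 5.422 1.312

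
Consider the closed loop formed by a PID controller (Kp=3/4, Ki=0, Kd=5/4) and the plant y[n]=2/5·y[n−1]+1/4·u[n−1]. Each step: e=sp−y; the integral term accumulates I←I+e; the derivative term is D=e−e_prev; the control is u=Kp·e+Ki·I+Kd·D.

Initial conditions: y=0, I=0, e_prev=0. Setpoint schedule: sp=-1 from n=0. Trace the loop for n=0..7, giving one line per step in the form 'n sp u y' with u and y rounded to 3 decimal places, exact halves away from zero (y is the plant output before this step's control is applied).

(exact arithmetic carried between steps; '≈' marks a value shown rounded to 6 d.p. or computed from one; I and e_prev carry over from the previous line; the table rounds u and y to 3 d.p., halves away from zero)
n=0: y=0, sp=-1, e=sp−y=-1; I=-1, D=e−e_prev=-1; u=3/4·(-1)+0·(-1)+5/4·(-1)=-2; next y=2/5·0+1/4·(-2)=-0.5
n=1: y=-0.5, sp=-1, e=sp−y=-0.5; I=-1.5, D=e−e_prev=0.5; u=3/4·(-0.5)+0·(-1.5)+5/4·0.5=0.25; next y=2/5·(-0.5)+1/4·0.25=-0.1375
n=2: y=-0.1375, sp=-1, e=sp−y=-0.8625; I=-2.3625, D=e−e_prev=-0.3625; u=3/4·(-0.8625)+0·(-2.3625)+5/4·(-0.3625)=-1.1; next y=2/5·(-0.1375)+1/4·(-1.1)=-0.33
n=3: y=-0.33, sp=-1, e=sp−y=-0.67; I=-3.0325, D=e−e_prev=0.1925; u=3/4·(-0.67)+0·(-3.0325)+5/4·0.1925=-0.261875; next y=2/5·(-0.33)+1/4·(-0.261875)≈-0.197469
n=4: y≈-0.197469, sp=-1, e=sp−y≈-0.802531; I≈-3.835031, D=e−e_prev≈-0.132531; u=3/4·(-0.802531)+0·(-3.835031)+5/4·(-0.132531)≈-0.767563; next y=2/5·(-0.197469)+1/4·(-0.767563)≈-0.270878
n=5: y≈-0.270878, sp=-1, e=sp−y≈-0.729122; I≈-4.564153, D=e−e_prev≈0.073409; u=3/4·(-0.729122)+0·(-4.564153)+5/4·0.073409≈-0.455080; next y=2/5·(-0.270878)+1/4·(-0.455080)≈-0.222121
n=6: y≈-0.222121, sp=-1, e=sp−y≈-0.777879; I≈-5.342032, D=e−e_prev≈-0.048757; u=3/4·(-0.777879)+0·(-5.342032)+5/4·(-0.048757)≈-0.644355; next y=2/5·(-0.222121)+1/4·(-0.644355)≈-0.249937
n=7: y≈-0.249937, sp=-1, e=sp−y≈-0.750063; I≈-6.092095, D=e−e_prev≈0.027816; u=3/4·(-0.750063)+0·(-6.092095)+5/4·0.027816≈-0.527777; next y=2/5·(-0.249937)+1/4·(-0.527777)≈-0.231919

0 -1 -2.000 0.000
1 -1 0.250 -0.500
2 -1 -1.100 -0.138
3 -1 -0.262 -0.330
4 -1 -0.768 -0.197
5 -1 -0.455 -0.271
6 -1 -0.644 -0.222
7 -1 -0.528 -0.250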